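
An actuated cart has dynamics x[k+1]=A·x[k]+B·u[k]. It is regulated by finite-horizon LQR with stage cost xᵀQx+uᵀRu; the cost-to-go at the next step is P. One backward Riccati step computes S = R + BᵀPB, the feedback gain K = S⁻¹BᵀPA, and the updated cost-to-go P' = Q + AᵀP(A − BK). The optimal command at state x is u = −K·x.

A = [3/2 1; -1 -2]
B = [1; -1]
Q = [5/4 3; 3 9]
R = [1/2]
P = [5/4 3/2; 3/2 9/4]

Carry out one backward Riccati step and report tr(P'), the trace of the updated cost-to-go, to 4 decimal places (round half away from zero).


13.3594

BᵀP = [-0.2500 -0.7500]
S = R + BᵀPB = [1/2] + [0.5000] = [1.0000]
BᵀPA = [0.3750 1.2500]
K = S⁻¹·BᵀPA = [0.3750 1.2500]
A−BK = [1.1250 -0.2500; -0.6250 -0.7500]
AᵀP(A−BK) = [0.4219 -0.0938; -0.0938 2.6875]
P' = Q + AᵀP(A−BK) = [1.6719 2.9063; 2.9063 11.6875]
tr(P') = 13.3594


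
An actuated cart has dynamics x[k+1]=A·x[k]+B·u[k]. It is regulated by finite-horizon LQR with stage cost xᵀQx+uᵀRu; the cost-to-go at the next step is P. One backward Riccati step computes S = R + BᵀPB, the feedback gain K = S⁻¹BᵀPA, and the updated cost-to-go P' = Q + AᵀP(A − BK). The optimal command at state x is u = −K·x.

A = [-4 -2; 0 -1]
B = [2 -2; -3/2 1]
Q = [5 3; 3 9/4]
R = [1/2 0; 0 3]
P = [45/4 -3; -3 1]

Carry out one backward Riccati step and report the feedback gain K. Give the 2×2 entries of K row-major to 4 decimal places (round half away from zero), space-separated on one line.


BᵀP = [27.0000 -7.5000; -25.5000 7.0000]
S = R + BᵀPB = [1/2 0; 0 3] + [65.2500 -61.5000; -61.5000 58.0000] = [65.7500 -61.5000; -61.5000 61.0000]
BᵀPA = [-108.0000 -46.5000; 102.0000 44.0000]
K = S⁻¹·BᵀPA = [-1.3786 -0.5711; 0.2823 0.1455]
A−BK = [-0.6783 -0.5667; -2.3501 -2.0022]
AᵀP(A−BK) = [2.3239 1.4770; 1.4770 1.0405]
P' = Q + AᵀP(A−BK) = [7.3239 4.4770; 4.4770 3.2905]
tr(P') = 10.6143

-1.3786 -0.5711 0.2823 0.1455


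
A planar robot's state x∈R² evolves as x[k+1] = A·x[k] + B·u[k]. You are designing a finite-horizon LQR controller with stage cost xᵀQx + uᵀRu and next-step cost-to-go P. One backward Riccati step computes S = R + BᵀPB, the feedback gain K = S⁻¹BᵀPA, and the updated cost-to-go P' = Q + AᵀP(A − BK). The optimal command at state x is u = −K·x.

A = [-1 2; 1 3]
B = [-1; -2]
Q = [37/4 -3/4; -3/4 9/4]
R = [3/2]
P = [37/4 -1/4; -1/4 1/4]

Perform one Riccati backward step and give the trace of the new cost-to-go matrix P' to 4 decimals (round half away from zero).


BᵀP = [-8.7500 -0.2500]
S = R + BᵀPB = [3/2] + [9.2500] = [10.7500]
BᵀPA = [8.5000 -18.2500]
K = S⁻¹·BᵀPA = [0.7907 -1.6977]
A−BK = [-0.2093 0.3023; 2.5814 -0.3953]
AᵀP(A−BK) = [3.2791 -3.0698; -3.0698 5.2674]
P' = Q + AᵀP(A−BK) = [12.5291 -3.8198; -3.8198 7.5174]
tr(P') = 20.0465

20.0465


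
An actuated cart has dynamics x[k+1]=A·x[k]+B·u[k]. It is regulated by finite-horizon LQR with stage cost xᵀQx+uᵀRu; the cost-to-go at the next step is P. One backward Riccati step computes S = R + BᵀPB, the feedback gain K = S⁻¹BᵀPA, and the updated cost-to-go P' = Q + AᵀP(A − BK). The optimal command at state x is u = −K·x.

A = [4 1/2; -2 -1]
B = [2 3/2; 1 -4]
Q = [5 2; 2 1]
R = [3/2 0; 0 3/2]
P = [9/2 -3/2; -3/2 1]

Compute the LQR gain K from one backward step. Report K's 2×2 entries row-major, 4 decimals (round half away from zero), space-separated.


1.1302 0.0664 0.9149 0.2487

BᵀP = [7.5000 -2.0000; 12.7500 -6.2500]
S = R + BᵀPB = [3/2 0; 0 3/2] + [13.0000 19.2500; 19.2500 44.1250] = [14.5000 19.2500; 19.2500 45.6250]
BᵀPA = [34.0000 5.7500; 63.5000 12.6250]
K = S⁻¹·BᵀPA = [1.1302 0.0664; 0.9149 0.2487]
A−BK = [0.3673 -0.0058; 0.5296 -0.0715]
AᵀP(A−BK) = [3.4755 0.4504; 0.4504 0.1034]
P' = Q + AᵀP(A−BK) = [8.4755 2.4504; 2.4504 1.1034]
tr(P') = 9.5789


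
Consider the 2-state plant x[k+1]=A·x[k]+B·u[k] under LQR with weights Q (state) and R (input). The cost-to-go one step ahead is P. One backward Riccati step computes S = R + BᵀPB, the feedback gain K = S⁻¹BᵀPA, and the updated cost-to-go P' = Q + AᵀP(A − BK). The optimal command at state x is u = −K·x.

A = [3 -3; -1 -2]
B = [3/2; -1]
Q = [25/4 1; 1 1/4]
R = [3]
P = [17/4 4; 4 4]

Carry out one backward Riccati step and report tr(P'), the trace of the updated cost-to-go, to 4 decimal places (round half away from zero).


BᵀP = [2.3750 2.0000]
S = R + BᵀPB = [3] + [1.5625] = [4.5625]
BᵀPA = [5.1250 -11.1250]
K = S⁻¹·BᵀPA = [1.1233 -2.4384]
A−BK = [1.3151 0.6575; 0.1233 -4.4384]
AᵀP(A−BK) = [12.4932 -29.7534; -29.7534 75.1233]
P' = Q + AᵀP(A−BK) = [18.7432 -28.7534; -28.7534 75.3733]
tr(P') = 94.1164

94.1164


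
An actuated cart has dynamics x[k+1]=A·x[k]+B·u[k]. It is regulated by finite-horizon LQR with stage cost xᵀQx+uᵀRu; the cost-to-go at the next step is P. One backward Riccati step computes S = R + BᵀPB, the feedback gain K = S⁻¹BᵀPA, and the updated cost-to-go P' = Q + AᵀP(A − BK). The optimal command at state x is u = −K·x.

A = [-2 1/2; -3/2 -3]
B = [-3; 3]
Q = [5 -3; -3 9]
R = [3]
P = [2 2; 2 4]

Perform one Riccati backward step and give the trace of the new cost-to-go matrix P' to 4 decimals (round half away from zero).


BᵀP = [0.0000 6.0000]
S = R + BᵀPB = [3] + [18.0000] = [21.0000]
BᵀPA = [-9.0000 -18.0000]
K = S⁻¹·BᵀPA = [-0.4286 -0.8571]
A−BK = [-3.2857 -2.0714; -0.2143 -0.4286]
AᵀP(A−BK) = [25.1429 18.7857; 18.7857 15.0714]
P' = Q + AᵀP(A−BK) = [30.1429 15.7857; 15.7857 24.0714]
tr(P') = 54.2143

54.2143


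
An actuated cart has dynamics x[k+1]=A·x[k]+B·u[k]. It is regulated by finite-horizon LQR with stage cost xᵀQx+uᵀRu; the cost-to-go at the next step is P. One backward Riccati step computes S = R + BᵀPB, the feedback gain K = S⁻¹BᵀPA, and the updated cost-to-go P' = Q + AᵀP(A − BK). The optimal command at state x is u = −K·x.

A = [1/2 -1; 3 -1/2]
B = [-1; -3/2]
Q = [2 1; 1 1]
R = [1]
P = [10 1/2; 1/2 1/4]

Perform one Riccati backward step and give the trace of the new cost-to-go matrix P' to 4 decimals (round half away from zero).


5.3313

BᵀP = [-10.7500 -0.8750]
S = R + BᵀPB = [1] + [12.0625] = [13.0625]
BᵀPA = [-8.0000 11.1875]
K = S⁻¹·BᵀPA = [-0.6124 0.8565]
A−BK = [-0.1124 -0.1435; 2.0813 0.7847]
AᵀP(A−BK) = [1.3505 -0.1483; -0.1483 0.9809]
P' = Q + AᵀP(A−BK) = [3.3505 0.8517; 0.8517 1.9809]
tr(P') = 5.3313


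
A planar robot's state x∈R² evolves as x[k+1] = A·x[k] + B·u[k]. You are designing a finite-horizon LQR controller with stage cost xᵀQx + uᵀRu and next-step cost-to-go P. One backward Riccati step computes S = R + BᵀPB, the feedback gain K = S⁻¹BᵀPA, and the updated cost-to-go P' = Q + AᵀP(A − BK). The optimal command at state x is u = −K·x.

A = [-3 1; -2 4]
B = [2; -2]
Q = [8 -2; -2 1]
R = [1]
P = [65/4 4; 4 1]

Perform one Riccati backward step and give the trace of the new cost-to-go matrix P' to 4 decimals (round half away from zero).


BᵀP = [24.5000 6.0000]
S = R + BᵀPB = [1] + [37.0000] = [38.0000]
BᵀPA = [-85.5000 48.5000]
K = S⁻¹·BᵀPA = [-2.2500 1.2763]
A−BK = [1.5000 -1.5526; -6.5000 6.5526]
AᵀP(A−BK) = [5.8750 -3.6250; -3.6250 2.3487]
P' = Q + AᵀP(A−BK) = [13.8750 -5.6250; -5.6250 3.3487]
tr(P') = 17.2237

17.2237


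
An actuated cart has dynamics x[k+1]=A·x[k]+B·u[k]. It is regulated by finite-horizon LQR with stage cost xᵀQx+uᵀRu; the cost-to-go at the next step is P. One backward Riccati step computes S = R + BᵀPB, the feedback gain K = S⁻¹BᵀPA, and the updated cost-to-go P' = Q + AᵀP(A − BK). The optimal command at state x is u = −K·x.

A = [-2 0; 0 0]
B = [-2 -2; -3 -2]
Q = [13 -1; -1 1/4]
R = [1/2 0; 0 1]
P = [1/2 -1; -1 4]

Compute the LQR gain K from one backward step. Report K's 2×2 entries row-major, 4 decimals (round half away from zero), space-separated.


BᵀP = [2.0000 -10.0000; 1.0000 -6.0000]
S = R + BᵀPB = [1/2 0; 0 1] + [26.0000 16.0000; 16.0000 10.0000] = [26.5000 16.0000; 16.0000 11.0000]
BᵀPA = [-4.0000 0.0000; -2.0000 0.0000]
K = S⁻¹·BᵀPA = [-0.3380 0.0000; 0.3099 0.0000]
A−BK = [-2.0563 0.0000; -0.3944 0.0000]
AᵀP(A−BK) = [1.2676 0.0000; 0.0000 0.0000]
P' = Q + AᵀP(A−BK) = [14.2676 -1.0000; -1.0000 0.2500]
tr(P') = 14.5176

-0.3380 0.0000 0.3099 0.0000


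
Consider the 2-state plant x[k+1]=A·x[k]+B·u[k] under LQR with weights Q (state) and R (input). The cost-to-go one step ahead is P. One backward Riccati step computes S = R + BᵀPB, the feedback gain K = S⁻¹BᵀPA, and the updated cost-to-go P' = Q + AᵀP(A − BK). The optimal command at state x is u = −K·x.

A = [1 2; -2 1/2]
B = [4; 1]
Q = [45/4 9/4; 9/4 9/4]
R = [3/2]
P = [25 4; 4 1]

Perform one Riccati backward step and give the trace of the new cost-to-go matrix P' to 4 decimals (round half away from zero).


BᵀP = [104.0000 17.0000]
S = R + BᵀPB = [3/2] + [433.0000] = [434.5000]
BᵀPA = [70.0000 216.5000]
K = S⁻¹·BᵀPA = [0.1611 0.4983]
A−BK = [0.3556 0.0069; -2.1611 0.0017]
AᵀP(A−BK) = [1.7227 0.1208; 0.1208 0.3737]
P' = Q + AᵀP(A−BK) = [12.9727 2.3708; 2.3708 2.6237]
tr(P') = 15.5964

15.5964


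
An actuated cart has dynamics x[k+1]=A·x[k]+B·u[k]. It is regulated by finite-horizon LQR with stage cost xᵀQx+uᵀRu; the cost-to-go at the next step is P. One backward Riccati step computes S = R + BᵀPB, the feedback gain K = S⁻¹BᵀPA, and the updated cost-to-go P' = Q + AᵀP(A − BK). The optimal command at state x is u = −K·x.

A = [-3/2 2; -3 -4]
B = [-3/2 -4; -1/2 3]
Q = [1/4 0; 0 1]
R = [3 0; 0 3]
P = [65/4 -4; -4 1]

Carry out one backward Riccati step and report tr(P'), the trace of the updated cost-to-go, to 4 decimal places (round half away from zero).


BᵀP = [-22.3750 5.5000; -77.0000 19.0000]
S = R + BᵀPB = [3 0; 0 3] + [30.8125 106.0000; 106.0000 365.0000] = [33.8125 106.0000; 106.0000 368.0000]
BᵀPA = [17.0625 -66.7500; 58.5000 -230.0000]
K = S⁻¹·BᵀPA = [0.0646 -0.1524; 0.1404 -0.5811]
A−BK = [-0.8417 -0.5530; -3.3887 -2.3330]
AᵀP(A−BK) = [0.2492 -0.1552; -0.1552 1.1738]
P' = Q + AᵀP(A−BK) = [0.4992 -0.1552; -0.1552 2.1738]
tr(P') = 2.6730

2.6730


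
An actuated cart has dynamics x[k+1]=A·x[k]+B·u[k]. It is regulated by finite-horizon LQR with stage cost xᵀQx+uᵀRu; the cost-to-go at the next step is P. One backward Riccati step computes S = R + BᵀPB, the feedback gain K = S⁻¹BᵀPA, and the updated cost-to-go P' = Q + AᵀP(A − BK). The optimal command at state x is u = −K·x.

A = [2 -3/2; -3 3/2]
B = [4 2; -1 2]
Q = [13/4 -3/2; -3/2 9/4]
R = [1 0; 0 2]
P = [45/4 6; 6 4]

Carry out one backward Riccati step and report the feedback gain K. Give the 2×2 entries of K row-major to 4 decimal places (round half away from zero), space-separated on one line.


0.7295 -0.4653 -0.6945 0.2987

BᵀP = [39.0000 20.0000; 34.5000 20.0000]
S = R + BᵀPB = [1 0; 0 2] + [136.0000 118.0000; 118.0000 109.0000] = [137.0000 118.0000; 118.0000 111.0000]
BᵀPA = [18.0000 -28.5000; 9.0000 -21.7500]
K = S⁻¹·BᵀPA = [0.7295 -0.4653; -0.6945 0.2987]
A−BK = [0.4708 -0.2362; -0.8815 0.4373]
AᵀP(A−BK) = [2.1185 -1.0627; -1.0627 0.5480]
P' = Q + AᵀP(A−BK) = [5.3685 -2.5627; -2.5627 2.7980]
tr(P') = 8.1665


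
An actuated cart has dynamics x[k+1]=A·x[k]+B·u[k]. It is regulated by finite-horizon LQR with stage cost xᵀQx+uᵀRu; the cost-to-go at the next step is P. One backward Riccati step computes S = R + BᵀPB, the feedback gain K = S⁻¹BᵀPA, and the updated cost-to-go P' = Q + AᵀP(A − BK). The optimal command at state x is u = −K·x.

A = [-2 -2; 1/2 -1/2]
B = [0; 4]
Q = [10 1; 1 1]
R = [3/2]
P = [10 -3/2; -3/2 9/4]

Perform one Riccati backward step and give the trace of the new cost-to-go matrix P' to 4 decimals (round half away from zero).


83.3650

BᵀP = [-6.0000 9.0000]
S = R + BᵀPB = [3/2] + [36.0000] = [37.5000]
BᵀPA = [16.5000 7.5000]
K = S⁻¹·BᵀPA = [0.4400 0.2000]
A−BK = [-2.0000 -2.0000; -1.2600 -1.3000]
AᵀP(A−BK) = [36.3025 36.1375; 36.1375 36.0625]
P' = Q + AᵀP(A−BK) = [46.3025 37.1375; 37.1375 37.0625]
tr(P') = 83.3650


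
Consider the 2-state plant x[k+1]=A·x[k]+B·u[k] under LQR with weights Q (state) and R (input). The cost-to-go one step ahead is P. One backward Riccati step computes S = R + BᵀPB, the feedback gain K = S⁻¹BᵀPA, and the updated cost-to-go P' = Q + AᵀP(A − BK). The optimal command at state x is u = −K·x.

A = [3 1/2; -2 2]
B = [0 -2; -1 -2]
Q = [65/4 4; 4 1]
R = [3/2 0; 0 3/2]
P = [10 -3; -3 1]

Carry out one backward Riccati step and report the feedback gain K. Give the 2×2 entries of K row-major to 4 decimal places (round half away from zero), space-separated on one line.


BᵀP = [3.0000 -1.0000; -14.0000 4.0000]
S = R + BᵀPB = [3/2 0; 0 3/2] + [1.0000 -4.0000; -4.0000 20.0000] = [2.5000 -4.0000; -4.0000 21.5000]
BᵀPA = [11.0000 -0.5000; -50.0000 1.0000]
K = S⁻¹·BᵀPA = [0.9669 -0.1788; -2.1457 0.0132]
A−BK = [-1.2914 0.5265; -5.3245 1.8477]
AᵀP(A−BK) = [12.0795 -1.3709; -1.3709 0.3974]
P' = Q + AᵀP(A−BK) = [28.3295 2.6291; 2.6291 1.3974]
tr(P') = 29.7268

0.9669 -0.1788 -2.1457 0.0132


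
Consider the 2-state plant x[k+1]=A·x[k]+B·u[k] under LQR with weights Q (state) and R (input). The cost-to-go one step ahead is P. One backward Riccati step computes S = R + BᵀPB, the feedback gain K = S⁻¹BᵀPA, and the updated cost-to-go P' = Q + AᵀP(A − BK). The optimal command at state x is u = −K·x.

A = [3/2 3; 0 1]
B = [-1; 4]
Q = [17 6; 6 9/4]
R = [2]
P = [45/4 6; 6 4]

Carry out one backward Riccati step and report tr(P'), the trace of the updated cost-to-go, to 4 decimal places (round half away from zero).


BᵀP = [12.7500 10.0000]
S = R + BᵀPB = [2] + [27.2500] = [29.2500]
BᵀPA = [19.1250 48.2500]
K = S⁻¹·BᵀPA = [0.6538 1.6496]
A−BK = [2.1538 4.6496; -2.6154 -5.5983]
AᵀP(A−BK) = [12.8077 28.0769; 28.0769 61.6581]
P' = Q + AᵀP(A−BK) = [29.8077 34.0769; 34.0769 63.9081]
tr(P') = 93.7158

93.7158


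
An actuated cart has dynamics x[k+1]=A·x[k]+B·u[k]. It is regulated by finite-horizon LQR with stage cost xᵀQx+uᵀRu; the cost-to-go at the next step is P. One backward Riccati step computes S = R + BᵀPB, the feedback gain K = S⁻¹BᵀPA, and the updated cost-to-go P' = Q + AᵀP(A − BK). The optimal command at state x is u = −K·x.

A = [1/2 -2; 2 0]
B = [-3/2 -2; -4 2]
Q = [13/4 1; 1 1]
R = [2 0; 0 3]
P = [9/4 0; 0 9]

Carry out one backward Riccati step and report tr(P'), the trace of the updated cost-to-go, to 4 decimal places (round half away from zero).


6.2152

BᵀP = [-3.3750 -36.0000; -4.5000 18.0000]
S = R + BᵀPB = [2 0; 0 3] + [149.0625 -65.2500; -65.2500 45.0000] = [151.0625 -65.2500; -65.2500 48.0000]
BᵀPA = [-73.6875 6.7500; 33.7500 9.0000]
K = S⁻¹·BᵀPA = [-0.4459 0.3044; 0.0970 0.6013]
A−BK = [0.0251 -0.3407; 0.0224 0.0150]
AᵀP(A−BK) = [0.4318 -0.1127; -0.1127 1.5334]
P' = Q + AᵀP(A−BK) = [3.6818 0.8873; 0.8873 2.5334]
tr(P') = 6.2152


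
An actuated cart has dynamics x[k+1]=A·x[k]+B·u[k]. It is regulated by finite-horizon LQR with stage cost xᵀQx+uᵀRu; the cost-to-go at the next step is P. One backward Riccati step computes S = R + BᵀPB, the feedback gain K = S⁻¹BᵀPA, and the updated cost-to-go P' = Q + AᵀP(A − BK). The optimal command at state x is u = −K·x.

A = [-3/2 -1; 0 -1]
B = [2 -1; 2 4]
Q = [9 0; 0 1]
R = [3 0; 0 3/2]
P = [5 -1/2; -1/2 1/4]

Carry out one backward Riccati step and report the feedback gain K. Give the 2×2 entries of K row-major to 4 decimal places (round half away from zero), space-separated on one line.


BᵀP = [9.0000 -0.5000; -7.0000 1.5000]
S = R + BᵀPB = [3 0; 0 3/2] + [17.0000 -11.0000; -11.0000 13.0000] = [20.0000 -11.0000; -11.0000 14.5000]
BᵀPA = [-13.5000 -8.5000; 10.5000 5.5000]
K = S⁻¹·BᵀPA = [-0.4749 -0.3713; 0.3639 0.0976]
A−BK = [-0.1864 -0.1598; -0.5059 -0.6479]
AᵀP(A−BK) = [1.0185 0.7123; 0.7123 0.5570]
P' = Q + AᵀP(A−BK) = [10.0185 0.7123; 0.7123 1.5570]
tr(P') = 11.5754

-0.4749 -0.3713 0.3639 0.0976


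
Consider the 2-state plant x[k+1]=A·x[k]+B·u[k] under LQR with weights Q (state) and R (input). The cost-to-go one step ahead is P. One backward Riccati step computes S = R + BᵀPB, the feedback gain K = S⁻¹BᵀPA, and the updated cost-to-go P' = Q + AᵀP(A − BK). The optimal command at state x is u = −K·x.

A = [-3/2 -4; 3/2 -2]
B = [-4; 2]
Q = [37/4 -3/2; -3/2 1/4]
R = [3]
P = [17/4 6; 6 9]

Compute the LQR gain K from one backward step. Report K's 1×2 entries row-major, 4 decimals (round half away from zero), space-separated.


-0.1364 2.9091

BᵀP = [-5.0000 -6.0000]
S = R + BᵀPB = [3] + [8.0000] = [11.0000]
BᵀPA = [-1.5000 32.0000]
K = S⁻¹·BᵀPA = [-0.1364 2.9091]
A−BK = [-2.0455 7.6364; 1.7727 -7.8182]
AᵀP(A−BK) = [2.6080 -15.1364; -15.1364 106.9091]
P' = Q + AᵀP(A−BK) = [11.8580 -16.6364; -16.6364 107.1591]
tr(P') = 119.0170


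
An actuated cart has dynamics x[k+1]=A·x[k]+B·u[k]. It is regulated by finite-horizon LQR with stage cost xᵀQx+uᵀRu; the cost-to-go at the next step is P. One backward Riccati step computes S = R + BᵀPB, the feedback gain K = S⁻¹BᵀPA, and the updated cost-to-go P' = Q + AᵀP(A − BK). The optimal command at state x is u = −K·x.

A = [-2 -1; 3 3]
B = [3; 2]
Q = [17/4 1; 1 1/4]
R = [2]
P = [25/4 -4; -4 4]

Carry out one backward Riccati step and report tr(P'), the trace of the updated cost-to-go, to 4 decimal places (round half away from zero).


117.2810

BᵀP = [10.7500 -4.0000]
S = R + BᵀPB = [2] + [24.2500] = [26.2500]
BᵀPA = [-33.5000 -22.7500]
K = S⁻¹·BᵀPA = [-1.2762 -0.8667]
A−BK = [1.8286 1.6000; 5.5524 4.7333]
AᵀP(A−BK) = [66.2476 55.4667; 55.4667 46.5333]
P' = Q + AᵀP(A−BK) = [70.4976 56.4667; 56.4667 46.7833]
tr(P') = 117.2810


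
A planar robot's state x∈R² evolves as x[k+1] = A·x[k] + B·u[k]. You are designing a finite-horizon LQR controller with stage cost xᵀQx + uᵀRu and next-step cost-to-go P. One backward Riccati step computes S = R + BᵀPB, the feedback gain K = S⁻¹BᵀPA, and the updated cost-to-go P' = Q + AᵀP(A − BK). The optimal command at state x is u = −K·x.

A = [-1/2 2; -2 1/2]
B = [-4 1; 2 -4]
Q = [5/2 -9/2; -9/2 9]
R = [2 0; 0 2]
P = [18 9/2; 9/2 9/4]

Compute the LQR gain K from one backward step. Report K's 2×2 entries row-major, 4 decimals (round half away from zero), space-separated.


BᵀP = [-63.0000 -13.5000; 0.0000 -4.5000]
S = R + BᵀPB = [2 0; 0 2] + [225.0000 -9.0000; -9.0000 18.0000] = [227.0000 -9.0000; -9.0000 20.0000]
BᵀPA = [58.5000 -132.7500; 9.0000 -2.2500]
K = S⁻¹·BᵀPA = [0.2806 -0.6000; 0.5763 -0.3825]
A−BK = [0.0460 -0.0174; -0.2561 0.1700]
AᵀP(A−BK) = [0.9012 -0.8346; -0.8346 1.0564]
P' = Q + AᵀP(A−BK) = [3.4012 -5.3346; -5.3346 10.0564]
tr(P') = 13.4576

0.2806 -0.6000 0.5763 -0.3825


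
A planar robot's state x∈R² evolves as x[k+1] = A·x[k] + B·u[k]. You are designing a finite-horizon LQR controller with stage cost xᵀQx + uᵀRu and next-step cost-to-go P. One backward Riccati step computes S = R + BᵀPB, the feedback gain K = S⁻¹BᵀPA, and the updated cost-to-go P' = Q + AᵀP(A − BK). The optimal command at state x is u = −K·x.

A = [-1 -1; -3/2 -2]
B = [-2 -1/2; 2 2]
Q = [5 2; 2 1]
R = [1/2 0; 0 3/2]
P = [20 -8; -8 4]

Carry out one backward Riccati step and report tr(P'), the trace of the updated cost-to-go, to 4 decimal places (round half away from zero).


9.9758

BᵀP = [-56.0000 24.0000; -26.0000 12.0000]
S = R + BᵀPB = [1/2 0; 0 3/2] + [160.0000 76.0000; 76.0000 37.0000] = [160.5000 76.0000; 76.0000 38.5000]
BᵀPA = [20.0000 8.0000; 8.0000 2.0000]
K = S⁻¹·BᵀPA = [0.4017 0.3869; -0.5852 -0.7117]
A−BK = [-0.4892 -0.5821; -1.1330 -1.3503]
AᵀP(A−BK) = [1.6472 1.9566; 1.9566 2.3286]
P' = Q + AᵀP(A−BK) = [6.6472 3.9566; 3.9566 3.3286]
tr(P') = 9.9758


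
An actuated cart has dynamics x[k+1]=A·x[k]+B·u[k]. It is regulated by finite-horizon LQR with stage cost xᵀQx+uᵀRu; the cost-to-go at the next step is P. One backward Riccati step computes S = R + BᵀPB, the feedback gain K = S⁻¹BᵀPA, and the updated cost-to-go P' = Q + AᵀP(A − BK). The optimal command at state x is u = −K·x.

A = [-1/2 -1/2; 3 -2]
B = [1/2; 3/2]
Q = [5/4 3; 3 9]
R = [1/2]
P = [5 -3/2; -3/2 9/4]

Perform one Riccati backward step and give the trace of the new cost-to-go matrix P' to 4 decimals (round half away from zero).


BᵀP = [0.2500 2.6250]
S = R + BᵀPB = [1/2] + [4.0625] = [4.5625]
BᵀPA = [7.7500 -5.3750]
K = S⁻¹·BᵀPA = [1.6986 -1.1781]
A−BK = [-1.3493 0.0890; 0.4521 -0.2329]
AᵀP(A−BK) = [12.8356 -2.3699; -2.3699 0.9178]
P' = Q + AᵀP(A−BK) = [14.0856 0.6301; 0.6301 9.9178]
tr(P') = 24.0034

24.0034


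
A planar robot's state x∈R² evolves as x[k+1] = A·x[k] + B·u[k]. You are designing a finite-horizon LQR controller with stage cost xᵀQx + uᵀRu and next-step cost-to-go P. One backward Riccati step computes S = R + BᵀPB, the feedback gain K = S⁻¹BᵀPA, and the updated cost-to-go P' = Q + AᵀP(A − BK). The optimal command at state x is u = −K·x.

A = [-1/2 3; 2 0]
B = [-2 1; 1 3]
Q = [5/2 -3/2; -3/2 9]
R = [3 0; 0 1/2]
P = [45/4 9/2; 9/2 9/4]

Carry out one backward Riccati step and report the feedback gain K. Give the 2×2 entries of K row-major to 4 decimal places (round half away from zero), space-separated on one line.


BᵀP = [-18.0000 -6.7500; 24.7500 11.2500]
S = R + BᵀPB = [3 0; 0 1/2] + [29.2500 -38.2500; -38.2500 58.5000] = [32.2500 -38.2500; -38.2500 59.0000]
BᵀPA = [-4.5000 -54.0000; 10.1250 74.2500]
K = S⁻¹·BᵀPA = [0.2770 -0.7868; 0.3512 0.7484]
A−BK = [-0.2972 0.6780; 0.6695 -1.4584]
AᵀP(A−BK) = [0.5033 -0.9931; -0.9931 3.1951]
P' = Q + AᵀP(A−BK) = [3.0033 -2.4931; -2.4931 12.1951]
tr(P') = 15.1983

0.2770 -0.7868 0.3512 0.7484


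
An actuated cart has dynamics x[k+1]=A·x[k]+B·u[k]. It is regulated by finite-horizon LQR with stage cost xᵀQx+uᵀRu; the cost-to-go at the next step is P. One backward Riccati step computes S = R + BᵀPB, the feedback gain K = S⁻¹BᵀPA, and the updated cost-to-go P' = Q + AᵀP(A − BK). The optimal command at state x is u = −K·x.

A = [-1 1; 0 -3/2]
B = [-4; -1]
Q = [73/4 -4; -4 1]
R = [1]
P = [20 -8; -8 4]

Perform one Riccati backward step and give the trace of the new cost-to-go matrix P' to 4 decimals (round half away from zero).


BᵀP = [-72.0000 28.0000]
S = R + BᵀPB = [1] + [260.0000] = [261.0000]
BᵀPA = [72.0000 -114.0000]
K = S⁻¹·BᵀPA = [0.2759 -0.4368]
A−BK = [0.1034 -0.7471; 0.2759 -1.9368]
AᵀP(A−BK) = [0.1379 -0.5517; -0.5517 3.2069]
P' = Q + AᵀP(A−BK) = [18.3879 -4.5517; -4.5517 4.2069]
tr(P') = 22.5948

22.5948


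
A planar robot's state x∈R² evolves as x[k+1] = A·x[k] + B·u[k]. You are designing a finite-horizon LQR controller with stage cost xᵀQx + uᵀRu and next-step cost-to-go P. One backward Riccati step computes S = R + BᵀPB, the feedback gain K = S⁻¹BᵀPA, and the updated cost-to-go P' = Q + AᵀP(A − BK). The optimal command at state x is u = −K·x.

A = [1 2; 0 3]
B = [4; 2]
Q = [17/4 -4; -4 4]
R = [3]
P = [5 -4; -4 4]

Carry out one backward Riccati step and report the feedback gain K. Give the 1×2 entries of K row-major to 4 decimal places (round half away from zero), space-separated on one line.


0.3429 0.0000

BᵀP = [12.0000 -8.0000]
S = R + BᵀPB = [3] + [32.0000] = [35.0000]
BᵀPA = [12.0000 0.0000]
K = S⁻¹·BᵀPA = [0.3429 0.0000]
A−BK = [-0.3714 2.0000; -0.6857 3.0000]
AᵀP(A−BK) = [0.8857 -2.0000; -2.0000 8.0000]
P' = Q + AᵀP(A−BK) = [5.1357 -6.0000; -6.0000 12.0000]
tr(P') = 17.1357


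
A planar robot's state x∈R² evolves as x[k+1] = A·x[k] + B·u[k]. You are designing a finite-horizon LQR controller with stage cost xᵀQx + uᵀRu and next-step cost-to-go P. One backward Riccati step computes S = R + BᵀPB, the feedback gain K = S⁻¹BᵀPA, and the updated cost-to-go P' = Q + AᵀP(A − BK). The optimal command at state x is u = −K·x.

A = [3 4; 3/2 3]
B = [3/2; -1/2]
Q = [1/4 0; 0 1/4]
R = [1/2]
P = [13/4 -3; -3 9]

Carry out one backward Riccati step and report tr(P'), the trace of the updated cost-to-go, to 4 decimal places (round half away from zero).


BᵀP = [6.3750 -9.0000]
S = R + BᵀPB = [1/2] + [14.0625] = [14.5625]
BᵀPA = [5.6250 -1.5000]
K = S⁻¹·BᵀPA = [0.3863 -0.1030]
A−BK = [2.4206 4.1545; 1.6931 2.9485]
AᵀP(A−BK) = [20.3273 35.0794; 35.0794 60.8455]
P' = Q + AᵀP(A−BK) = [20.5773 35.0794; 35.0794 61.0955]
tr(P') = 81.6727

81.6727


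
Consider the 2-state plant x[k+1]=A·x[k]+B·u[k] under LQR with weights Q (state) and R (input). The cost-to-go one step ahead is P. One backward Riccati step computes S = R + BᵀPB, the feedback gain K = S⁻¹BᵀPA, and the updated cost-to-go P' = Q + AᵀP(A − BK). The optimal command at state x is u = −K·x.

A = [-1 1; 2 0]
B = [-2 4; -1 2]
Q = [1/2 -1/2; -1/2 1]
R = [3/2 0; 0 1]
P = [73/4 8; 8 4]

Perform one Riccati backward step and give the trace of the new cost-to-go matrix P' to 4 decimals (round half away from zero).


3.6828

BᵀP = [-44.5000 -20.0000; 89.0000 40.0000]
S = R + BᵀPB = [3/2 0; 0 1] + [109.0000 -218.0000; -218.0000 436.0000] = [110.5000 -218.0000; -218.0000 437.0000]
BᵀPA = [4.5000 -44.5000; -9.0000 89.0000]
K = S⁻¹·BᵀPA = [0.0059 -0.0582; -0.0177 0.1746]
A−BK = [-0.9176 0.1851; 2.0412 -0.4075]
AᵀP(A−BK) = [2.0646 -0.4164; -0.4164 0.1182]
P' = Q + AᵀP(A−BK) = [2.5646 -0.9164; -0.9164 1.1182]
tr(P') = 3.6828


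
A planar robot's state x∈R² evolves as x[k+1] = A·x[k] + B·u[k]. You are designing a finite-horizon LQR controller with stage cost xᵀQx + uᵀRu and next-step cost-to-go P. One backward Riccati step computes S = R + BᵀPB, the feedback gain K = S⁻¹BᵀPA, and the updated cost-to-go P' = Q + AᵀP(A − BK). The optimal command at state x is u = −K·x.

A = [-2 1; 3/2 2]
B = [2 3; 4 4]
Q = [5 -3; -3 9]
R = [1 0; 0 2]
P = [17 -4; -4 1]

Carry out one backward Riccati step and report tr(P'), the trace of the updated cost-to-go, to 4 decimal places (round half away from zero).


BᵀP = [18.0000 -4.0000; 35.0000 -8.0000]
S = R + BᵀPB = [1 0; 0 2] + [20.0000 38.0000; 38.0000 73.0000] = [21.0000 38.0000; 38.0000 75.0000]
BᵀPA = [-42.0000 10.0000; -82.0000 19.0000]
K = S⁻¹·BᵀPA = [-0.2595 0.2137; -0.9618 0.1450]
A−BK = [1.4046 0.1374; 6.3855 0.5649]
AᵀP(A−BK) = [4.4790 -0.1298; -0.1298 0.1069]
P' = Q + AᵀP(A−BK) = [9.4790 -3.1298; -3.1298 9.1069]
tr(P') = 18.5859

18.5859


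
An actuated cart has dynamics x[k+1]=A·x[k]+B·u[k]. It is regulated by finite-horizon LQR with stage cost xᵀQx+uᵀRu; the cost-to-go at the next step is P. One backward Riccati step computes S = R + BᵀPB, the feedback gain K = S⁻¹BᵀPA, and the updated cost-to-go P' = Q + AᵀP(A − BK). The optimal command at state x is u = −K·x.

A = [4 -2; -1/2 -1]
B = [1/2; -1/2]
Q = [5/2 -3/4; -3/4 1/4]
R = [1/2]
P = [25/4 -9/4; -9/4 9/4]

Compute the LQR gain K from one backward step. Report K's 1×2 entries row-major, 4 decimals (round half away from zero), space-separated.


4.8333 -1.6667

BᵀP = [4.2500 -2.2500]
S = R + BᵀPB = [1/2] + [3.2500] = [3.7500]
BᵀPA = [18.1250 -6.2500]
K = S⁻¹·BᵀPA = [4.8333 -1.6667]
A−BK = [1.5833 -1.1667; 1.9167 -1.8333]
AᵀP(A−BK) = [21.9583 -11.9167; -11.9167 7.8333]
P' = Q + AᵀP(A−BK) = [24.4583 -12.6667; -12.6667 8.0833]
tr(P') = 32.5417


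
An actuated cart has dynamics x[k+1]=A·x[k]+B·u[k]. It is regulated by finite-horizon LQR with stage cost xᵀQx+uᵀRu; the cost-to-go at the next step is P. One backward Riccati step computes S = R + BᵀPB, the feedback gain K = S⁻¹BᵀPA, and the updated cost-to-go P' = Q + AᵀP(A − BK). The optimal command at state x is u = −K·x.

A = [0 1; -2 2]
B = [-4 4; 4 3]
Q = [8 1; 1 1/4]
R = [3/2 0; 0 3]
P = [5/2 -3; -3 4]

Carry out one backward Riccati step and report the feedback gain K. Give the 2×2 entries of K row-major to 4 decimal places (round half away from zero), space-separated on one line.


-0.2811 0.1735 -0.1606 0.2420

BᵀP = [-22.0000 28.0000; 1.0000 0.0000]
S = R + BᵀPB = [3/2 0; 0 3] + [200.0000 -4.0000; -4.0000 4.0000] = [201.5000 -4.0000; -4.0000 7.0000]
BᵀPA = [-56.0000 34.0000; 0.0000 1.0000]
K = S⁻¹·BᵀPA = [-0.2811 0.1735; -0.1606 0.2420]
A−BK = [-0.4819 0.7261; -0.3937 0.5798]
AᵀP(A−BK) = [0.2582 -0.2818; -0.2818 0.3577]
P' = Q + AᵀP(A−BK) = [8.2582 0.7182; 0.7182 0.6077]
tr(P') = 8.8658


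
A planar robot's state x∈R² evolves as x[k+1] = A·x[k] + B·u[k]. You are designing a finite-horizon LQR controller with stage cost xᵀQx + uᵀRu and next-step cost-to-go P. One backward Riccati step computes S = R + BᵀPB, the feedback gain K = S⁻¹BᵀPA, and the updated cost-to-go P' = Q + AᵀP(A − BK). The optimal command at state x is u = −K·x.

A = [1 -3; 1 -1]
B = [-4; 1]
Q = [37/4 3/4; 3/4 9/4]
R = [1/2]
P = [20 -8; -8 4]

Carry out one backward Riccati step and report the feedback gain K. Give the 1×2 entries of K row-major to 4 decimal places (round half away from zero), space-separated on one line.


BᵀP = [-88.0000 36.0000]
S = R + BᵀPB = [1/2] + [388.0000] = [388.5000]
BᵀPA = [-52.0000 228.0000]
K = S⁻¹·BᵀPA = [-0.1338 0.5869]
A−BK = [0.4646 -0.6525; 1.1338 -1.5869]
AᵀP(A−BK) = [1.0399 -1.4826; -1.4826 2.1931]
P' = Q + AᵀP(A−BK) = [10.2899 -0.7326; -0.7326 4.4431]
tr(P') = 14.7329

-0.1338 0.5869


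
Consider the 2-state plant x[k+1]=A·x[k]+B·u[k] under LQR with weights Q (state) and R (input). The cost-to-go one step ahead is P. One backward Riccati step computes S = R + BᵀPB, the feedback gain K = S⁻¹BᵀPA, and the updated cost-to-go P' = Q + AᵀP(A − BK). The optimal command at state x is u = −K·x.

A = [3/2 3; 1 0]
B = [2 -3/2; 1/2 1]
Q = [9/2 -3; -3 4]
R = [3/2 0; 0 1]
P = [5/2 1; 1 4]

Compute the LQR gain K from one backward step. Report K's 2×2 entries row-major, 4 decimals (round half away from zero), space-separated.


0.9351 0.9811 0.3081 -0.5351

BᵀP = [5.5000 4.0000; -2.7500 2.5000]
S = R + BᵀPB = [3/2 0; 0 1] + [13.0000 -4.2500; -4.2500 6.6250] = [14.5000 -4.2500; -4.2500 7.6250]
BᵀPA = [12.2500 16.5000; -1.6250 -8.2500]
K = S⁻¹·BᵀPA = [0.9351 0.9811; 0.3081 -0.5351]
A−BK = [0.0919 0.2351; 0.2243 0.0446]
AᵀP(A−BK) = [1.6703 1.3622; 1.3622 1.8973]
P' = Q + AᵀP(A−BK) = [6.1703 -1.6378; -1.6378 5.8973]
tr(P') = 12.0676


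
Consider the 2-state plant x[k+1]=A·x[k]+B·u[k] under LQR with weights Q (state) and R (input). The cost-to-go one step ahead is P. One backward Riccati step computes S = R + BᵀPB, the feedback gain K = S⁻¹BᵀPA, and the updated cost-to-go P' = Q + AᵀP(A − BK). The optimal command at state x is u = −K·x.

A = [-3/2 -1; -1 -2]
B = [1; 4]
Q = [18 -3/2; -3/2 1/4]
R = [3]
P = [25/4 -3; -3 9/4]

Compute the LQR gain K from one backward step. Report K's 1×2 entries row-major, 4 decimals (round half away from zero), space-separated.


0.1235 -0.2941

BᵀP = [-5.7500 6.0000]
S = R + BᵀPB = [3] + [18.2500] = [21.2500]
BᵀPA = [2.6250 -6.2500]
K = S⁻¹·BᵀPA = [0.1235 -0.2941]
A−BK = [-1.6235 -0.7059; -1.4941 -0.8235]
AᵀP(A−BK) = [6.9882 2.6471; 2.6471 1.4118]
P' = Q + AᵀP(A−BK) = [24.9882 1.1471; 1.1471 1.6618]
tr(P') = 26.6500


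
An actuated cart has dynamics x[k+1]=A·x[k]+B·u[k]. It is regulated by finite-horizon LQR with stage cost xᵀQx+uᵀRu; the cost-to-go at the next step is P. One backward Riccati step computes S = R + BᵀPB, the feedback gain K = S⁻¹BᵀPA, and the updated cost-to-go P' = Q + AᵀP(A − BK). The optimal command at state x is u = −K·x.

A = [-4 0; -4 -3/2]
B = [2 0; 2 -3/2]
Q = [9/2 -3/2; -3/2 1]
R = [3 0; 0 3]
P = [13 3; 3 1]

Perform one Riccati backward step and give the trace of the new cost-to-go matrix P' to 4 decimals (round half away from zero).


BᵀP = [32.0000 8.0000; -4.5000 -1.5000]
S = R + BᵀPB = [3 0; 0 3] + [80.0000 -12.0000; -12.0000 2.2500] = [83.0000 -12.0000; -12.0000 5.2500]
BᵀPA = [-160.0000 -12.0000; 24.0000 2.2500]
K = S⁻¹·BᵀPA = [-1.8920 -0.1234; 0.2468 0.1465]
A−BK = [-0.2159 0.2468; 0.1542 -1.0334]
AᵀP(A−BK) = [11.3522 0.7404; 0.7404 0.4396]
P' = Q + AᵀP(A−BK) = [15.8522 -0.7596; -0.7596 1.4396]
tr(P') = 17.2918

17.2918


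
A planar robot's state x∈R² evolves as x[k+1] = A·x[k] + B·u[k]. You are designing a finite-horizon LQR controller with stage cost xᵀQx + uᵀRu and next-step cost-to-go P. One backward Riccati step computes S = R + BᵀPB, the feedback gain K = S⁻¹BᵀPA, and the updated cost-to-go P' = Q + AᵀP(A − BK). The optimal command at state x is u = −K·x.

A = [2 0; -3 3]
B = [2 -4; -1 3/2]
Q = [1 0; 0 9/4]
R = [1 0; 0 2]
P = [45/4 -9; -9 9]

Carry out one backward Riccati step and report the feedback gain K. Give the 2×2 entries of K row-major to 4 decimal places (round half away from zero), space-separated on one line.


BᵀP = [31.5000 -27.0000; -58.5000 49.5000]
S = R + BᵀPB = [1 0; 0 2] + [90.0000 -166.5000; -166.5000 308.2500] = [91.0000 -166.5000; -166.5000 310.2500]
BᵀPA = [144.0000 -81.0000; -265.5000 148.5000]
K = S⁻¹·BᵀPA = [0.9212 -0.7933; -0.3614 0.0529]
A−BK = [-1.2880 1.7982; -1.5367 2.1273]
AᵀP(A−BK) = [5.3991 -6.7169; -6.7169 8.8854]
P' = Q + AᵀP(A−BK) = [6.3991 -6.7169; -6.7169 11.1354]
tr(P') = 17.5345

0.9212 -0.7933 -0.3614 0.0529


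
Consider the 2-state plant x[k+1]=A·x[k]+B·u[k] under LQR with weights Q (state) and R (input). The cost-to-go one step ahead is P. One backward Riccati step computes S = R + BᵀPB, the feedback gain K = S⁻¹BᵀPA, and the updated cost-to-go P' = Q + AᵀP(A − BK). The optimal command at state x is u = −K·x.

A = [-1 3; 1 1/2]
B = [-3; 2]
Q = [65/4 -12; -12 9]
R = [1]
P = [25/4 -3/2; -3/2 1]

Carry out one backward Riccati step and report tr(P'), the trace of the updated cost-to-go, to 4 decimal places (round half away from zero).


BᵀP = [-21.7500 6.5000]
S = R + BᵀPB = [1] + [78.2500] = [79.2500]
BᵀPA = [28.2500 -62.0000]
K = S⁻¹·BᵀPA = [0.3565 -0.7823]
A−BK = [0.0694 0.6530; 0.2871 2.0647]
AᵀP(A−BK) = [0.1798 0.1009; 0.1009 3.4953]
P' = Q + AᵀP(A−BK) = [16.4298 -11.8991; -11.8991 12.4953]
tr(P') = 28.9251

28.9251


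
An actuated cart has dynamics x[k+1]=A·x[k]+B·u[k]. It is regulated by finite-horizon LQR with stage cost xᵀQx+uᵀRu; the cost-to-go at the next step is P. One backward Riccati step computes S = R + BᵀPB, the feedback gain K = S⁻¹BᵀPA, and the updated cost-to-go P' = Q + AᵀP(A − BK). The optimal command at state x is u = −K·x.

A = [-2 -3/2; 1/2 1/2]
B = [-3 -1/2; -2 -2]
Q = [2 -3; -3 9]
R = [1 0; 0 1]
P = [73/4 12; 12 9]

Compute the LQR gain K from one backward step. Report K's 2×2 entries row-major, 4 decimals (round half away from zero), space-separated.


BᵀP = [-78.7500 -54.0000; -33.1250 -24.0000]
S = R + BᵀPB = [1 0; 0 1] + [344.2500 147.3750; 147.3750 64.5625] = [345.2500 147.3750; 147.3750 65.5625]
BᵀPA = [130.5000 91.1250; 54.2500 37.6875]
K = S⁻¹·BᵀPA = [0.6122 0.4587; -0.5487 -0.4562]
A−BK = [-0.4377 -0.3521; 0.6270 0.5049]
AᵀP(A−BK) = [1.1239 0.8917; 0.8917 0.7088]
P' = Q + AᵀP(A−BK) = [3.1239 -2.1083; -2.1083 9.7088]
tr(P') = 12.8327

0.6122 0.4587 -0.5487 -0.4562


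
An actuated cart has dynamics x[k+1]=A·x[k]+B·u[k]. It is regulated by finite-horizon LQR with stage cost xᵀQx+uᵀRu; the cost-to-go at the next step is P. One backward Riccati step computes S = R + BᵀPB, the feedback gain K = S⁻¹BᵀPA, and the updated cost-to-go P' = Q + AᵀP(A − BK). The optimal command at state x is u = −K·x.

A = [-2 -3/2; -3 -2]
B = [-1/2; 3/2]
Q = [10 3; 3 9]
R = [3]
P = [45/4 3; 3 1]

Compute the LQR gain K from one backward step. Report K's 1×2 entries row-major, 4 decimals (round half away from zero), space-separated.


BᵀP = [-1.1250 0.0000]
S = R + BᵀPB = [3] + [0.5625] = [3.5625]
BᵀPA = [2.2500 1.6875]
K = S⁻¹·BᵀPA = [0.6316 0.4737]
A−BK = [-1.6842 -1.2632; -3.9474 -2.7105]
AᵀP(A−BK) = [88.5789 64.1842; 64.1842 46.5132]
P' = Q + AᵀP(A−BK) = [98.5789 67.1842; 67.1842 55.5132]
tr(P') = 154.0921

0.6316 0.4737


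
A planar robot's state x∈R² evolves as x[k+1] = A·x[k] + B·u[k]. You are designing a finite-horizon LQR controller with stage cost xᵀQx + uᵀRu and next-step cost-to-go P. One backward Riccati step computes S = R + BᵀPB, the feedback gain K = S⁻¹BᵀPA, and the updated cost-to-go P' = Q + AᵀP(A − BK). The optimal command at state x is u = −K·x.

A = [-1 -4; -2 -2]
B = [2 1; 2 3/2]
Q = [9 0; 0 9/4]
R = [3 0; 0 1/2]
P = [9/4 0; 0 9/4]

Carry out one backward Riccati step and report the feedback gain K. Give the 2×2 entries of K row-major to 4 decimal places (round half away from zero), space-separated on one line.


BᵀP = [4.5000 4.5000; 2.2500 3.3750]
S = R + BᵀPB = [3 0; 0 1/2] + [18.0000 11.2500; 11.2500 7.3125] = [21.0000 11.2500; 11.2500 7.8125]
BᵀPA = [-13.5000 -27.0000; -9.0000 -15.7500]
K = S⁻¹·BᵀPA = [-0.1125 -0.9000; -0.9900 -0.7200]
A−BK = [0.2150 -1.4800; -0.2900 0.8800]
AᵀP(A−BK) = [0.8213 -0.6300; -0.6300 9.3600]
P' = Q + AᵀP(A−BK) = [9.8213 -0.6300; -0.6300 11.6100]
tr(P') = 21.4313

-0.1125 -0.9000 -0.9900 -0.7200


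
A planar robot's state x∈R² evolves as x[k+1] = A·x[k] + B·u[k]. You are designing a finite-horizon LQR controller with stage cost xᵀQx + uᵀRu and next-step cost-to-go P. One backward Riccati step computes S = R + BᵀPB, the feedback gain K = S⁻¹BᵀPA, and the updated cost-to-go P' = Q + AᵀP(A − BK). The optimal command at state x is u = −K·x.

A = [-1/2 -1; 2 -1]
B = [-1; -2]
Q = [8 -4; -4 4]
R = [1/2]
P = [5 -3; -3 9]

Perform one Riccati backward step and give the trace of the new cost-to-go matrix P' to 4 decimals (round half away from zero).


BᵀP = [1.0000 -15.0000]
S = R + BᵀPB = [1/2] + [29.0000] = [29.5000]
BᵀPA = [-30.5000 14.0000]
K = S⁻¹·BᵀPA = [-1.0339 0.4746]
A−BK = [-1.5339 -0.5254; -0.0678 -0.0508]
AᵀP(A−BK) = [11.7161 3.4746; 3.4746 1.3559]
P' = Q + AᵀP(A−BK) = [19.7161 -0.5254; -0.5254 5.3559]
tr(P') = 25.0720

25.0720


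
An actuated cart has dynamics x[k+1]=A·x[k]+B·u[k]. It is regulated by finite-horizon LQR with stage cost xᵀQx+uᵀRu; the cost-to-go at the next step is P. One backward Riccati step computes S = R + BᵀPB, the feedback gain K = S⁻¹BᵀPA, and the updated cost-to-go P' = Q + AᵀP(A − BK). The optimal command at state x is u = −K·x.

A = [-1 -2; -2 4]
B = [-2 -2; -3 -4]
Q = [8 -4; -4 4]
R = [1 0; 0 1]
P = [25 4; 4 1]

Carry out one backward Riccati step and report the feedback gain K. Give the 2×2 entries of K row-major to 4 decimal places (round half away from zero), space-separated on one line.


BᵀP = [-62.0000 -11.0000; -66.0000 -12.0000]
S = R + BᵀPB = [1 0; 0 1] + [157.0000 168.0000; 168.0000 180.0000] = [158.0000 168.0000; 168.0000 181.0000]
BᵀPA = [84.0000 80.0000; 90.0000 84.0000]
K = S⁻¹·BᵀPA = [0.2246 0.9840; 0.2888 -0.4492]
A−BK = [0.0267 -0.9305; -0.1711 5.1551]
AᵀP(A−BK) = [0.1444 -0.2246; -0.2246 11.0160]
P' = Q + AᵀP(A−BK) = [8.1444 -4.2246; -4.2246 15.0160]
tr(P') = 23.1604

0.2246 0.9840 0.2888 -0.4492


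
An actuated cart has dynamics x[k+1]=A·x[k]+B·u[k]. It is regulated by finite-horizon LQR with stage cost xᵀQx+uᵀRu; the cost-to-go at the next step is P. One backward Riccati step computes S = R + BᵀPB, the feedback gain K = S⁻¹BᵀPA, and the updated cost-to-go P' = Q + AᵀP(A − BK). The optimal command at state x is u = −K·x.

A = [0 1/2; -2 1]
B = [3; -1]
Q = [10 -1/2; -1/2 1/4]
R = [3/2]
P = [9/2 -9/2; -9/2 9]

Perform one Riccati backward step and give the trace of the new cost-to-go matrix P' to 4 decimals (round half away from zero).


23.5769

BᵀP = [18.0000 -22.5000]
S = R + BᵀPB = [3/2] + [76.5000] = [78.0000]
BᵀPA = [45.0000 -13.5000]
K = S⁻¹·BᵀPA = [0.5769 -0.1731]
A−BK = [-1.7308 1.0192; -1.4231 0.8269]
AᵀP(A−BK) = [10.0385 -5.7115; -5.7115 3.2885]
P' = Q + AᵀP(A−BK) = [20.0385 -6.2115; -6.2115 3.5385]
tr(P') = 23.5769
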